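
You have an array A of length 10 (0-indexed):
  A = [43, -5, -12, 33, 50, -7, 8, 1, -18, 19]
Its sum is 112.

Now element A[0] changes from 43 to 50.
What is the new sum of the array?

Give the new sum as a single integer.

Old value at index 0: 43
New value at index 0: 50
Delta = 50 - 43 = 7
New sum = old_sum + delta = 112 + (7) = 119

Answer: 119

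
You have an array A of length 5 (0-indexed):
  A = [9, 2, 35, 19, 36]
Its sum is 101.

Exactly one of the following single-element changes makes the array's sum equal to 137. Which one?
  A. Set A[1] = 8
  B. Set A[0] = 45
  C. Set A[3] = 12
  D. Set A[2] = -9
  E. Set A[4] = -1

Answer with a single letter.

Answer: B

Derivation:
Option A: A[1] 2->8, delta=6, new_sum=101+(6)=107
Option B: A[0] 9->45, delta=36, new_sum=101+(36)=137 <-- matches target
Option C: A[3] 19->12, delta=-7, new_sum=101+(-7)=94
Option D: A[2] 35->-9, delta=-44, new_sum=101+(-44)=57
Option E: A[4] 36->-1, delta=-37, new_sum=101+(-37)=64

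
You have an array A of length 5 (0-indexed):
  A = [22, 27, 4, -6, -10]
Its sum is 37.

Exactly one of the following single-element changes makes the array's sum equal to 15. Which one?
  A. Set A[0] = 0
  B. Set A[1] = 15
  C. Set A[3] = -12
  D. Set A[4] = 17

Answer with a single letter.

Option A: A[0] 22->0, delta=-22, new_sum=37+(-22)=15 <-- matches target
Option B: A[1] 27->15, delta=-12, new_sum=37+(-12)=25
Option C: A[3] -6->-12, delta=-6, new_sum=37+(-6)=31
Option D: A[4] -10->17, delta=27, new_sum=37+(27)=64

Answer: A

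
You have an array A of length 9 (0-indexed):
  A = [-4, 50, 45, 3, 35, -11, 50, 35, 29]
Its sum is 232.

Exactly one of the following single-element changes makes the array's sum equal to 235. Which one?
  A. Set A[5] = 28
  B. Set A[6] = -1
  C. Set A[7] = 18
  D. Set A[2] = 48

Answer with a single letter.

Answer: D

Derivation:
Option A: A[5] -11->28, delta=39, new_sum=232+(39)=271
Option B: A[6] 50->-1, delta=-51, new_sum=232+(-51)=181
Option C: A[7] 35->18, delta=-17, new_sum=232+(-17)=215
Option D: A[2] 45->48, delta=3, new_sum=232+(3)=235 <-- matches target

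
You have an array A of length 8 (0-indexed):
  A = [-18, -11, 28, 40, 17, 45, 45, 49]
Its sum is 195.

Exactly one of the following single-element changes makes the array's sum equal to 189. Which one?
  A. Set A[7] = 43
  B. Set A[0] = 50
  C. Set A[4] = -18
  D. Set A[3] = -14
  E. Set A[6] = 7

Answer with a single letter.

Answer: A

Derivation:
Option A: A[7] 49->43, delta=-6, new_sum=195+(-6)=189 <-- matches target
Option B: A[0] -18->50, delta=68, new_sum=195+(68)=263
Option C: A[4] 17->-18, delta=-35, new_sum=195+(-35)=160
Option D: A[3] 40->-14, delta=-54, new_sum=195+(-54)=141
Option E: A[6] 45->7, delta=-38, new_sum=195+(-38)=157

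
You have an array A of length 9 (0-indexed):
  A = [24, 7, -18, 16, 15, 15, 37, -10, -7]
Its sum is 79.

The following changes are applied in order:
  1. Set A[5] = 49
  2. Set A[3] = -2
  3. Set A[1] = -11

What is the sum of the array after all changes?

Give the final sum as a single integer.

Answer: 77

Derivation:
Initial sum: 79
Change 1: A[5] 15 -> 49, delta = 34, sum = 113
Change 2: A[3] 16 -> -2, delta = -18, sum = 95
Change 3: A[1] 7 -> -11, delta = -18, sum = 77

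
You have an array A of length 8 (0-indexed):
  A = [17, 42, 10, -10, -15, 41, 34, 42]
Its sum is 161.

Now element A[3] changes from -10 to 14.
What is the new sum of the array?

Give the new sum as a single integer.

Old value at index 3: -10
New value at index 3: 14
Delta = 14 - -10 = 24
New sum = old_sum + delta = 161 + (24) = 185

Answer: 185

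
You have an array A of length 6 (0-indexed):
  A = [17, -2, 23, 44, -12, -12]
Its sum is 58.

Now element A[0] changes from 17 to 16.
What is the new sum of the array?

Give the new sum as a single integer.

Answer: 57

Derivation:
Old value at index 0: 17
New value at index 0: 16
Delta = 16 - 17 = -1
New sum = old_sum + delta = 58 + (-1) = 57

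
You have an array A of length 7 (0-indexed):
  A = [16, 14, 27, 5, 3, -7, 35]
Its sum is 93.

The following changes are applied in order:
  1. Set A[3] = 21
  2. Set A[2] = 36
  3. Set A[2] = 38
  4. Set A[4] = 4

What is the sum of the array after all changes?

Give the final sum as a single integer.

Answer: 121

Derivation:
Initial sum: 93
Change 1: A[3] 5 -> 21, delta = 16, sum = 109
Change 2: A[2] 27 -> 36, delta = 9, sum = 118
Change 3: A[2] 36 -> 38, delta = 2, sum = 120
Change 4: A[4] 3 -> 4, delta = 1, sum = 121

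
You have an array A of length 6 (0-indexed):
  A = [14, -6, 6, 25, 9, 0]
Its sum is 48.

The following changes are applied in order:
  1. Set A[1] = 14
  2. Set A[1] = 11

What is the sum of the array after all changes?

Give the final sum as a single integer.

Answer: 65

Derivation:
Initial sum: 48
Change 1: A[1] -6 -> 14, delta = 20, sum = 68
Change 2: A[1] 14 -> 11, delta = -3, sum = 65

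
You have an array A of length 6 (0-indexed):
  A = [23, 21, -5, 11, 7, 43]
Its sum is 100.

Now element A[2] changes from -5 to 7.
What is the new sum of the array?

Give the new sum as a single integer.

Answer: 112

Derivation:
Old value at index 2: -5
New value at index 2: 7
Delta = 7 - -5 = 12
New sum = old_sum + delta = 100 + (12) = 112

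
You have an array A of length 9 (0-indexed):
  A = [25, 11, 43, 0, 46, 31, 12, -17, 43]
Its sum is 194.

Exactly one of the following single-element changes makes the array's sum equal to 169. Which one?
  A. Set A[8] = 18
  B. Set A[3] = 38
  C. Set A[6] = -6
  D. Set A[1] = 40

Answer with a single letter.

Option A: A[8] 43->18, delta=-25, new_sum=194+(-25)=169 <-- matches target
Option B: A[3] 0->38, delta=38, new_sum=194+(38)=232
Option C: A[6] 12->-6, delta=-18, new_sum=194+(-18)=176
Option D: A[1] 11->40, delta=29, new_sum=194+(29)=223

Answer: A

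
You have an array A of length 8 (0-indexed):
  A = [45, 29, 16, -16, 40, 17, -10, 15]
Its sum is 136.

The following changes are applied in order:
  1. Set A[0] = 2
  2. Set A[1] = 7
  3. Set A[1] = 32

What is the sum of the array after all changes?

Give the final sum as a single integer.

Answer: 96

Derivation:
Initial sum: 136
Change 1: A[0] 45 -> 2, delta = -43, sum = 93
Change 2: A[1] 29 -> 7, delta = -22, sum = 71
Change 3: A[1] 7 -> 32, delta = 25, sum = 96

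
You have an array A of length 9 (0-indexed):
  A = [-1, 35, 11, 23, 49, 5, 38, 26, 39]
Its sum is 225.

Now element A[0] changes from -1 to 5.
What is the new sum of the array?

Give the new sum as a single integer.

Answer: 231

Derivation:
Old value at index 0: -1
New value at index 0: 5
Delta = 5 - -1 = 6
New sum = old_sum + delta = 225 + (6) = 231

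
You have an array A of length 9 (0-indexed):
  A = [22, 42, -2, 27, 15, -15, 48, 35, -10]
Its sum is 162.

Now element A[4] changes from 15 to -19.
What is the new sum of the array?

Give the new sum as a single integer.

Old value at index 4: 15
New value at index 4: -19
Delta = -19 - 15 = -34
New sum = old_sum + delta = 162 + (-34) = 128

Answer: 128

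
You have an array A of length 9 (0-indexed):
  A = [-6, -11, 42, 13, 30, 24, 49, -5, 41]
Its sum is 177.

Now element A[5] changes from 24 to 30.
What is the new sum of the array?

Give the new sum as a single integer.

Answer: 183

Derivation:
Old value at index 5: 24
New value at index 5: 30
Delta = 30 - 24 = 6
New sum = old_sum + delta = 177 + (6) = 183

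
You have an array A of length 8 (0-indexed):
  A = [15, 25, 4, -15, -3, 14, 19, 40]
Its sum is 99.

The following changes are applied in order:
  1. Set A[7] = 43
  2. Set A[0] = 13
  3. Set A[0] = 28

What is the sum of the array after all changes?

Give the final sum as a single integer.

Initial sum: 99
Change 1: A[7] 40 -> 43, delta = 3, sum = 102
Change 2: A[0] 15 -> 13, delta = -2, sum = 100
Change 3: A[0] 13 -> 28, delta = 15, sum = 115

Answer: 115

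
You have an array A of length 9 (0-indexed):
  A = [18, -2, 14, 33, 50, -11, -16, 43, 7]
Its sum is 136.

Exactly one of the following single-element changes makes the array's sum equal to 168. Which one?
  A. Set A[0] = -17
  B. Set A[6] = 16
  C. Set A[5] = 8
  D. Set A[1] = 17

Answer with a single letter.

Option A: A[0] 18->-17, delta=-35, new_sum=136+(-35)=101
Option B: A[6] -16->16, delta=32, new_sum=136+(32)=168 <-- matches target
Option C: A[5] -11->8, delta=19, new_sum=136+(19)=155
Option D: A[1] -2->17, delta=19, new_sum=136+(19)=155

Answer: B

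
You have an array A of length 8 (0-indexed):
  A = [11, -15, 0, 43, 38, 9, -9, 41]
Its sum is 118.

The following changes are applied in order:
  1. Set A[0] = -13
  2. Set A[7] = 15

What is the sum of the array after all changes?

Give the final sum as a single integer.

Answer: 68

Derivation:
Initial sum: 118
Change 1: A[0] 11 -> -13, delta = -24, sum = 94
Change 2: A[7] 41 -> 15, delta = -26, sum = 68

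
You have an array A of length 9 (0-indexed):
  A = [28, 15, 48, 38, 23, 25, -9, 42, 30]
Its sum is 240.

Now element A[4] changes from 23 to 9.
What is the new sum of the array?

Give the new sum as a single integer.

Old value at index 4: 23
New value at index 4: 9
Delta = 9 - 23 = -14
New sum = old_sum + delta = 240 + (-14) = 226

Answer: 226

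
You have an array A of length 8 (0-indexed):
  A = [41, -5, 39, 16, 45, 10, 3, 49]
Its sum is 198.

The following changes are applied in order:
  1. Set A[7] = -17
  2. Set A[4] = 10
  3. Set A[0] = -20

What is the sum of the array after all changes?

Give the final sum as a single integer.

Answer: 36

Derivation:
Initial sum: 198
Change 1: A[7] 49 -> -17, delta = -66, sum = 132
Change 2: A[4] 45 -> 10, delta = -35, sum = 97
Change 3: A[0] 41 -> -20, delta = -61, sum = 36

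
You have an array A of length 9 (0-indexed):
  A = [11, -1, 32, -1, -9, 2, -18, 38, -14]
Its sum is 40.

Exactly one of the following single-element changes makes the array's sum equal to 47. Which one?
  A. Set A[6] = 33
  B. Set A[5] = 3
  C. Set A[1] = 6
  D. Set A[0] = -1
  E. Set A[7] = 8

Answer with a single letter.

Answer: C

Derivation:
Option A: A[6] -18->33, delta=51, new_sum=40+(51)=91
Option B: A[5] 2->3, delta=1, new_sum=40+(1)=41
Option C: A[1] -1->6, delta=7, new_sum=40+(7)=47 <-- matches target
Option D: A[0] 11->-1, delta=-12, new_sum=40+(-12)=28
Option E: A[7] 38->8, delta=-30, new_sum=40+(-30)=10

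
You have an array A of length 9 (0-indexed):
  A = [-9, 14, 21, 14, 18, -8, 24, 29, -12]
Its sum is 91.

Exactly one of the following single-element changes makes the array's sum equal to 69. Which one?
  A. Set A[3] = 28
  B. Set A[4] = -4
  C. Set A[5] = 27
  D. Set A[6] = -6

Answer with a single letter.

Option A: A[3] 14->28, delta=14, new_sum=91+(14)=105
Option B: A[4] 18->-4, delta=-22, new_sum=91+(-22)=69 <-- matches target
Option C: A[5] -8->27, delta=35, new_sum=91+(35)=126
Option D: A[6] 24->-6, delta=-30, new_sum=91+(-30)=61

Answer: B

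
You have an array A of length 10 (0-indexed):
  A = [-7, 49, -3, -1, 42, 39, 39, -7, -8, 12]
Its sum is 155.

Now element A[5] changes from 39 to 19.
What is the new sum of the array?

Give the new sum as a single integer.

Old value at index 5: 39
New value at index 5: 19
Delta = 19 - 39 = -20
New sum = old_sum + delta = 155 + (-20) = 135

Answer: 135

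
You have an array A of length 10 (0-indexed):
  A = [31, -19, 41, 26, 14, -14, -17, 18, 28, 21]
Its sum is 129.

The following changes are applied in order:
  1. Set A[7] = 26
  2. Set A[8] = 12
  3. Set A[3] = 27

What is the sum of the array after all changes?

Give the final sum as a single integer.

Answer: 122

Derivation:
Initial sum: 129
Change 1: A[7] 18 -> 26, delta = 8, sum = 137
Change 2: A[8] 28 -> 12, delta = -16, sum = 121
Change 3: A[3] 26 -> 27, delta = 1, sum = 122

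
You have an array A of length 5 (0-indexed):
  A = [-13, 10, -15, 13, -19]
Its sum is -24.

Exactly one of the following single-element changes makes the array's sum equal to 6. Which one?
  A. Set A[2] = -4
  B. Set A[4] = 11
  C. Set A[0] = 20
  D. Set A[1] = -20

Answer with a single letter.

Option A: A[2] -15->-4, delta=11, new_sum=-24+(11)=-13
Option B: A[4] -19->11, delta=30, new_sum=-24+(30)=6 <-- matches target
Option C: A[0] -13->20, delta=33, new_sum=-24+(33)=9
Option D: A[1] 10->-20, delta=-30, new_sum=-24+(-30)=-54

Answer: B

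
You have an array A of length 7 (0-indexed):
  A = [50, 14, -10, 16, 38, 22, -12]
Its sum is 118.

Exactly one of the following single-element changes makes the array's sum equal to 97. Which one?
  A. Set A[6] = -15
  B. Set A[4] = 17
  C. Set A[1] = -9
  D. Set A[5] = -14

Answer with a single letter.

Answer: B

Derivation:
Option A: A[6] -12->-15, delta=-3, new_sum=118+(-3)=115
Option B: A[4] 38->17, delta=-21, new_sum=118+(-21)=97 <-- matches target
Option C: A[1] 14->-9, delta=-23, new_sum=118+(-23)=95
Option D: A[5] 22->-14, delta=-36, new_sum=118+(-36)=82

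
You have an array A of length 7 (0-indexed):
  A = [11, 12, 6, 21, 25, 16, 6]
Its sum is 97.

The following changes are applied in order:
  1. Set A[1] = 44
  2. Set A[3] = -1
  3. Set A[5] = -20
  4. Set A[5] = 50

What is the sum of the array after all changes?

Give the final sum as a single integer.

Answer: 141

Derivation:
Initial sum: 97
Change 1: A[1] 12 -> 44, delta = 32, sum = 129
Change 2: A[3] 21 -> -1, delta = -22, sum = 107
Change 3: A[5] 16 -> -20, delta = -36, sum = 71
Change 4: A[5] -20 -> 50, delta = 70, sum = 141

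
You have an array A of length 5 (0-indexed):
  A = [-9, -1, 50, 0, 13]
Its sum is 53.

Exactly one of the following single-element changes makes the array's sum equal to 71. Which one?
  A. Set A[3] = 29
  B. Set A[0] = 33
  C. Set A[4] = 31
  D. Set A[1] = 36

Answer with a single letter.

Option A: A[3] 0->29, delta=29, new_sum=53+(29)=82
Option B: A[0] -9->33, delta=42, new_sum=53+(42)=95
Option C: A[4] 13->31, delta=18, new_sum=53+(18)=71 <-- matches target
Option D: A[1] -1->36, delta=37, new_sum=53+(37)=90

Answer: C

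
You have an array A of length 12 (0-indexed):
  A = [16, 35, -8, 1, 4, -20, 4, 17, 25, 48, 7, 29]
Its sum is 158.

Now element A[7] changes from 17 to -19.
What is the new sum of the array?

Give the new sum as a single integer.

Old value at index 7: 17
New value at index 7: -19
Delta = -19 - 17 = -36
New sum = old_sum + delta = 158 + (-36) = 122

Answer: 122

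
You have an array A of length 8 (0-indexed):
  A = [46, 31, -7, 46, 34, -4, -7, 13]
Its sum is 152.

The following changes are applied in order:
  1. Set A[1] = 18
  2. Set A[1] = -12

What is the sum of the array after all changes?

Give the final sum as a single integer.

Initial sum: 152
Change 1: A[1] 31 -> 18, delta = -13, sum = 139
Change 2: A[1] 18 -> -12, delta = -30, sum = 109

Answer: 109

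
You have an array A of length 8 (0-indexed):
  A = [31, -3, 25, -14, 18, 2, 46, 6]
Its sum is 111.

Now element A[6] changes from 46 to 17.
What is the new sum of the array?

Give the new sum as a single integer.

Answer: 82

Derivation:
Old value at index 6: 46
New value at index 6: 17
Delta = 17 - 46 = -29
New sum = old_sum + delta = 111 + (-29) = 82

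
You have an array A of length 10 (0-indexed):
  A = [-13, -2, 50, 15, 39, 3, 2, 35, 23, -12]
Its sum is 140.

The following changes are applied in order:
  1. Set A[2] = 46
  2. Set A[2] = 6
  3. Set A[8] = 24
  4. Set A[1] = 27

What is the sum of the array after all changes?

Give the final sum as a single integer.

Answer: 126

Derivation:
Initial sum: 140
Change 1: A[2] 50 -> 46, delta = -4, sum = 136
Change 2: A[2] 46 -> 6, delta = -40, sum = 96
Change 3: A[8] 23 -> 24, delta = 1, sum = 97
Change 4: A[1] -2 -> 27, delta = 29, sum = 126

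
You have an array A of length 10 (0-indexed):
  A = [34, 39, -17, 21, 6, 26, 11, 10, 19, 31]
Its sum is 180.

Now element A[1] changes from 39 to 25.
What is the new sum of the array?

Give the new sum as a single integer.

Answer: 166

Derivation:
Old value at index 1: 39
New value at index 1: 25
Delta = 25 - 39 = -14
New sum = old_sum + delta = 180 + (-14) = 166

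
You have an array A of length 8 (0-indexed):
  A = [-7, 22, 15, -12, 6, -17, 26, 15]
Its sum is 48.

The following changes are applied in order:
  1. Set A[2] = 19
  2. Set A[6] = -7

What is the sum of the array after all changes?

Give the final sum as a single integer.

Initial sum: 48
Change 1: A[2] 15 -> 19, delta = 4, sum = 52
Change 2: A[6] 26 -> -7, delta = -33, sum = 19

Answer: 19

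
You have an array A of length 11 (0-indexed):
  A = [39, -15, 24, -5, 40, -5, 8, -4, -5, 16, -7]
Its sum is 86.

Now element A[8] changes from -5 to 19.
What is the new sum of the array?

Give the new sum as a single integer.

Answer: 110

Derivation:
Old value at index 8: -5
New value at index 8: 19
Delta = 19 - -5 = 24
New sum = old_sum + delta = 86 + (24) = 110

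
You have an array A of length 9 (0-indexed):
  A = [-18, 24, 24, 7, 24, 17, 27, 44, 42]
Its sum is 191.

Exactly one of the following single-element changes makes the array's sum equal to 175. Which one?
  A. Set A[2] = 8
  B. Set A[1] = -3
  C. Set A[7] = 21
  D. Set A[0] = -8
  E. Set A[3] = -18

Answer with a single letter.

Option A: A[2] 24->8, delta=-16, new_sum=191+(-16)=175 <-- matches target
Option B: A[1] 24->-3, delta=-27, new_sum=191+(-27)=164
Option C: A[7] 44->21, delta=-23, new_sum=191+(-23)=168
Option D: A[0] -18->-8, delta=10, new_sum=191+(10)=201
Option E: A[3] 7->-18, delta=-25, new_sum=191+(-25)=166

Answer: A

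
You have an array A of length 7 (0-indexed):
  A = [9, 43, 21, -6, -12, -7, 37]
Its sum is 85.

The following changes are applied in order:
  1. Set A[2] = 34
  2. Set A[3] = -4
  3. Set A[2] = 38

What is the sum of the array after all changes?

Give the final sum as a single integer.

Answer: 104

Derivation:
Initial sum: 85
Change 1: A[2] 21 -> 34, delta = 13, sum = 98
Change 2: A[3] -6 -> -4, delta = 2, sum = 100
Change 3: A[2] 34 -> 38, delta = 4, sum = 104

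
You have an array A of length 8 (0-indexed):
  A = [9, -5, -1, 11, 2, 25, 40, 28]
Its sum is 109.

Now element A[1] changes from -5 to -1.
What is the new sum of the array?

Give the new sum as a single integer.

Answer: 113

Derivation:
Old value at index 1: -5
New value at index 1: -1
Delta = -1 - -5 = 4
New sum = old_sum + delta = 109 + (4) = 113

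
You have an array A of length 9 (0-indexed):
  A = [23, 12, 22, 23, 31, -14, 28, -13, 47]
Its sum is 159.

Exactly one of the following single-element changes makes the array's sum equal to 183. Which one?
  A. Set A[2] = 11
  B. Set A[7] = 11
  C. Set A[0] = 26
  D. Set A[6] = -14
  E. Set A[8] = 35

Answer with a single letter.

Answer: B

Derivation:
Option A: A[2] 22->11, delta=-11, new_sum=159+(-11)=148
Option B: A[7] -13->11, delta=24, new_sum=159+(24)=183 <-- matches target
Option C: A[0] 23->26, delta=3, new_sum=159+(3)=162
Option D: A[6] 28->-14, delta=-42, new_sum=159+(-42)=117
Option E: A[8] 47->35, delta=-12, new_sum=159+(-12)=147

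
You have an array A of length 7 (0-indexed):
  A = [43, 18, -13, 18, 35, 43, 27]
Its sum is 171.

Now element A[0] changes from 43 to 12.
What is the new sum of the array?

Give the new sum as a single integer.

Old value at index 0: 43
New value at index 0: 12
Delta = 12 - 43 = -31
New sum = old_sum + delta = 171 + (-31) = 140

Answer: 140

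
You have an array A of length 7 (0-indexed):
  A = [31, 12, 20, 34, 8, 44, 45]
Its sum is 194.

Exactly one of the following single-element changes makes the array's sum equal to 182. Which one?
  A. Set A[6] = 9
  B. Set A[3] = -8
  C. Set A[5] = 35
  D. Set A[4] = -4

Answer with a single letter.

Option A: A[6] 45->9, delta=-36, new_sum=194+(-36)=158
Option B: A[3] 34->-8, delta=-42, new_sum=194+(-42)=152
Option C: A[5] 44->35, delta=-9, new_sum=194+(-9)=185
Option D: A[4] 8->-4, delta=-12, new_sum=194+(-12)=182 <-- matches target

Answer: D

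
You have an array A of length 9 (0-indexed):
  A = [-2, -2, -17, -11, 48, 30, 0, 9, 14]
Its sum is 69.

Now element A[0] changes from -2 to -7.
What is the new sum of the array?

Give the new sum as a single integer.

Old value at index 0: -2
New value at index 0: -7
Delta = -7 - -2 = -5
New sum = old_sum + delta = 69 + (-5) = 64

Answer: 64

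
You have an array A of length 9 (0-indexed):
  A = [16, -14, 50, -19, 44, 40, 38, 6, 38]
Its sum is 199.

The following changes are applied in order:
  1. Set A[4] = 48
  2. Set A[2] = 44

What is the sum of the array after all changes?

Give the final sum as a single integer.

Answer: 197

Derivation:
Initial sum: 199
Change 1: A[4] 44 -> 48, delta = 4, sum = 203
Change 2: A[2] 50 -> 44, delta = -6, sum = 197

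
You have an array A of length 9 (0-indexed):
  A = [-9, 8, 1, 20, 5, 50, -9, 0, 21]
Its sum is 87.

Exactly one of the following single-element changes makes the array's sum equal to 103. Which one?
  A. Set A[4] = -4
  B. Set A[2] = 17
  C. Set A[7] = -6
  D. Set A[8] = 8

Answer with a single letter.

Option A: A[4] 5->-4, delta=-9, new_sum=87+(-9)=78
Option B: A[2] 1->17, delta=16, new_sum=87+(16)=103 <-- matches target
Option C: A[7] 0->-6, delta=-6, new_sum=87+(-6)=81
Option D: A[8] 21->8, delta=-13, new_sum=87+(-13)=74

Answer: B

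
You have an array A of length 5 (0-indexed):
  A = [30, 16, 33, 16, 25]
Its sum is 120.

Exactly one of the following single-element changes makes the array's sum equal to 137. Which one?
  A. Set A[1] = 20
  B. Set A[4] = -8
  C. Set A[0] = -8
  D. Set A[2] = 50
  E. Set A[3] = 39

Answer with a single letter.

Answer: D

Derivation:
Option A: A[1] 16->20, delta=4, new_sum=120+(4)=124
Option B: A[4] 25->-8, delta=-33, new_sum=120+(-33)=87
Option C: A[0] 30->-8, delta=-38, new_sum=120+(-38)=82
Option D: A[2] 33->50, delta=17, new_sum=120+(17)=137 <-- matches target
Option E: A[3] 16->39, delta=23, new_sum=120+(23)=143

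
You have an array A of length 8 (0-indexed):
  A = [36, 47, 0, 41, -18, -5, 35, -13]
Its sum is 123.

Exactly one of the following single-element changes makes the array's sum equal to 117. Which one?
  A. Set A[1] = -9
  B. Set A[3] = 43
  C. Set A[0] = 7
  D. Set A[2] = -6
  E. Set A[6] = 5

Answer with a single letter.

Answer: D

Derivation:
Option A: A[1] 47->-9, delta=-56, new_sum=123+(-56)=67
Option B: A[3] 41->43, delta=2, new_sum=123+(2)=125
Option C: A[0] 36->7, delta=-29, new_sum=123+(-29)=94
Option D: A[2] 0->-6, delta=-6, new_sum=123+(-6)=117 <-- matches target
Option E: A[6] 35->5, delta=-30, new_sum=123+(-30)=93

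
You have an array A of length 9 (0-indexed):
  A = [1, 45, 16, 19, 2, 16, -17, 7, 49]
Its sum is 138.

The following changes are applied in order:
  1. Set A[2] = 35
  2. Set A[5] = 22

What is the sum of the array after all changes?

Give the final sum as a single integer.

Answer: 163

Derivation:
Initial sum: 138
Change 1: A[2] 16 -> 35, delta = 19, sum = 157
Change 2: A[5] 16 -> 22, delta = 6, sum = 163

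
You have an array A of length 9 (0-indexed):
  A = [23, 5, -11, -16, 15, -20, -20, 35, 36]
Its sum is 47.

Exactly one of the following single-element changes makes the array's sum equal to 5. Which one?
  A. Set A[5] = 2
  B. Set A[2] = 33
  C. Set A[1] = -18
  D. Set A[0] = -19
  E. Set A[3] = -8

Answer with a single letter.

Option A: A[5] -20->2, delta=22, new_sum=47+(22)=69
Option B: A[2] -11->33, delta=44, new_sum=47+(44)=91
Option C: A[1] 5->-18, delta=-23, new_sum=47+(-23)=24
Option D: A[0] 23->-19, delta=-42, new_sum=47+(-42)=5 <-- matches target
Option E: A[3] -16->-8, delta=8, new_sum=47+(8)=55

Answer: D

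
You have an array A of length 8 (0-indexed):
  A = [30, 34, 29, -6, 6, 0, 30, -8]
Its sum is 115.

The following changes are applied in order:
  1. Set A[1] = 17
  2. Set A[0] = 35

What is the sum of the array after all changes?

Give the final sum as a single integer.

Initial sum: 115
Change 1: A[1] 34 -> 17, delta = -17, sum = 98
Change 2: A[0] 30 -> 35, delta = 5, sum = 103

Answer: 103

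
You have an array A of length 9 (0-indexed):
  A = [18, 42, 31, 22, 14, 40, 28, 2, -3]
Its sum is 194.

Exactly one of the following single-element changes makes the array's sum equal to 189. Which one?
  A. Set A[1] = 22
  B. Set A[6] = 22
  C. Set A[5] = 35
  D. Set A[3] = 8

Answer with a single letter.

Option A: A[1] 42->22, delta=-20, new_sum=194+(-20)=174
Option B: A[6] 28->22, delta=-6, new_sum=194+(-6)=188
Option C: A[5] 40->35, delta=-5, new_sum=194+(-5)=189 <-- matches target
Option D: A[3] 22->8, delta=-14, new_sum=194+(-14)=180

Answer: C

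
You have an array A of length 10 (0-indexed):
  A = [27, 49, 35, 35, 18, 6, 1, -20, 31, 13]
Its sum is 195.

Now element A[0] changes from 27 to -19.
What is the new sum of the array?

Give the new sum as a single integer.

Answer: 149

Derivation:
Old value at index 0: 27
New value at index 0: -19
Delta = -19 - 27 = -46
New sum = old_sum + delta = 195 + (-46) = 149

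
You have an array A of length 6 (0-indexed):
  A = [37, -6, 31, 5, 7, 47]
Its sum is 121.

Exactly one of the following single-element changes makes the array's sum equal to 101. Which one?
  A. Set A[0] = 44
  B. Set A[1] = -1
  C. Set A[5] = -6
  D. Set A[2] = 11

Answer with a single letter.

Answer: D

Derivation:
Option A: A[0] 37->44, delta=7, new_sum=121+(7)=128
Option B: A[1] -6->-1, delta=5, new_sum=121+(5)=126
Option C: A[5] 47->-6, delta=-53, new_sum=121+(-53)=68
Option D: A[2] 31->11, delta=-20, new_sum=121+(-20)=101 <-- matches target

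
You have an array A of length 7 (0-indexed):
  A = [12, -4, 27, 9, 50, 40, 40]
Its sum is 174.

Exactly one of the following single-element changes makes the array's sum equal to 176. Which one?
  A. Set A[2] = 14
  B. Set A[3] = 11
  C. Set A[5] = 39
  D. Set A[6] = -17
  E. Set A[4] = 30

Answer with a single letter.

Answer: B

Derivation:
Option A: A[2] 27->14, delta=-13, new_sum=174+(-13)=161
Option B: A[3] 9->11, delta=2, new_sum=174+(2)=176 <-- matches target
Option C: A[5] 40->39, delta=-1, new_sum=174+(-1)=173
Option D: A[6] 40->-17, delta=-57, new_sum=174+(-57)=117
Option E: A[4] 50->30, delta=-20, new_sum=174+(-20)=154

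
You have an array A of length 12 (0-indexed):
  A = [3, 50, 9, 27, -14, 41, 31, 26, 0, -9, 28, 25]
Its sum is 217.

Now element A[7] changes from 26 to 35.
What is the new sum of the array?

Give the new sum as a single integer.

Answer: 226

Derivation:
Old value at index 7: 26
New value at index 7: 35
Delta = 35 - 26 = 9
New sum = old_sum + delta = 217 + (9) = 226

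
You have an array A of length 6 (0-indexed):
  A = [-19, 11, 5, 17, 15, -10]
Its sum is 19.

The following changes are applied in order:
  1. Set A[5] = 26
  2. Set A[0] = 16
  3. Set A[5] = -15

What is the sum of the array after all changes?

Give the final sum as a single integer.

Initial sum: 19
Change 1: A[5] -10 -> 26, delta = 36, sum = 55
Change 2: A[0] -19 -> 16, delta = 35, sum = 90
Change 3: A[5] 26 -> -15, delta = -41, sum = 49

Answer: 49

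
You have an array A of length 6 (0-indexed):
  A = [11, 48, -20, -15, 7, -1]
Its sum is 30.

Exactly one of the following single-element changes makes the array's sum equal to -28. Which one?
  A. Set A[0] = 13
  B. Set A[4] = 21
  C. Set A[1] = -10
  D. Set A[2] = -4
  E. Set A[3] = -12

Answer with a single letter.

Answer: C

Derivation:
Option A: A[0] 11->13, delta=2, new_sum=30+(2)=32
Option B: A[4] 7->21, delta=14, new_sum=30+(14)=44
Option C: A[1] 48->-10, delta=-58, new_sum=30+(-58)=-28 <-- matches target
Option D: A[2] -20->-4, delta=16, new_sum=30+(16)=46
Option E: A[3] -15->-12, delta=3, new_sum=30+(3)=33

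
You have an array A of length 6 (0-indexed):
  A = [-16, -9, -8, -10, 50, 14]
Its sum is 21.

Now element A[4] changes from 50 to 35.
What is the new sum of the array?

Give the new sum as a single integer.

Old value at index 4: 50
New value at index 4: 35
Delta = 35 - 50 = -15
New sum = old_sum + delta = 21 + (-15) = 6

Answer: 6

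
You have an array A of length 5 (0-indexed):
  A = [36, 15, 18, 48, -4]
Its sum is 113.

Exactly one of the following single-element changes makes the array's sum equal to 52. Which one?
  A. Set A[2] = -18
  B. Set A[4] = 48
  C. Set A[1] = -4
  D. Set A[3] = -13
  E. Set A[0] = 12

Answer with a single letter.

Option A: A[2] 18->-18, delta=-36, new_sum=113+(-36)=77
Option B: A[4] -4->48, delta=52, new_sum=113+(52)=165
Option C: A[1] 15->-4, delta=-19, new_sum=113+(-19)=94
Option D: A[3] 48->-13, delta=-61, new_sum=113+(-61)=52 <-- matches target
Option E: A[0] 36->12, delta=-24, new_sum=113+(-24)=89

Answer: D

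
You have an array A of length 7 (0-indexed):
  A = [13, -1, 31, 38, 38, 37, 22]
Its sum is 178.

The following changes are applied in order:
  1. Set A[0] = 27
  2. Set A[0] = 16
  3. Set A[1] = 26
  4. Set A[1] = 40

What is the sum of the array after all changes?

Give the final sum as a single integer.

Initial sum: 178
Change 1: A[0] 13 -> 27, delta = 14, sum = 192
Change 2: A[0] 27 -> 16, delta = -11, sum = 181
Change 3: A[1] -1 -> 26, delta = 27, sum = 208
Change 4: A[1] 26 -> 40, delta = 14, sum = 222

Answer: 222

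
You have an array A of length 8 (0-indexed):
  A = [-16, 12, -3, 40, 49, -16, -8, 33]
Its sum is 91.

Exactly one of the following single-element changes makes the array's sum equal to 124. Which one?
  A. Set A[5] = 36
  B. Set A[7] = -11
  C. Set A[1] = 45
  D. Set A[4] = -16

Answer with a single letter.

Option A: A[5] -16->36, delta=52, new_sum=91+(52)=143
Option B: A[7] 33->-11, delta=-44, new_sum=91+(-44)=47
Option C: A[1] 12->45, delta=33, new_sum=91+(33)=124 <-- matches target
Option D: A[4] 49->-16, delta=-65, new_sum=91+(-65)=26

Answer: C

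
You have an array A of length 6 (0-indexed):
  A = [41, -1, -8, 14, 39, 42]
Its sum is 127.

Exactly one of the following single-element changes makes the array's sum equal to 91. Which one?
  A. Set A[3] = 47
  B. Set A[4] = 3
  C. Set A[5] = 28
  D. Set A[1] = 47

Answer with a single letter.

Answer: B

Derivation:
Option A: A[3] 14->47, delta=33, new_sum=127+(33)=160
Option B: A[4] 39->3, delta=-36, new_sum=127+(-36)=91 <-- matches target
Option C: A[5] 42->28, delta=-14, new_sum=127+(-14)=113
Option D: A[1] -1->47, delta=48, new_sum=127+(48)=175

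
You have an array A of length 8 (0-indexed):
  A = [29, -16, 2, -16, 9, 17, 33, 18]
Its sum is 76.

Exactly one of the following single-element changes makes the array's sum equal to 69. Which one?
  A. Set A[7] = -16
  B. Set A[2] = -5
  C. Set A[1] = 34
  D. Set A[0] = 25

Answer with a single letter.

Option A: A[7] 18->-16, delta=-34, new_sum=76+(-34)=42
Option B: A[2] 2->-5, delta=-7, new_sum=76+(-7)=69 <-- matches target
Option C: A[1] -16->34, delta=50, new_sum=76+(50)=126
Option D: A[0] 29->25, delta=-4, new_sum=76+(-4)=72

Answer: B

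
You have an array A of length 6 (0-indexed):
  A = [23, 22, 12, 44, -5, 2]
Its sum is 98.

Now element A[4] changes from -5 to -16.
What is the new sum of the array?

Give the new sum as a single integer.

Old value at index 4: -5
New value at index 4: -16
Delta = -16 - -5 = -11
New sum = old_sum + delta = 98 + (-11) = 87

Answer: 87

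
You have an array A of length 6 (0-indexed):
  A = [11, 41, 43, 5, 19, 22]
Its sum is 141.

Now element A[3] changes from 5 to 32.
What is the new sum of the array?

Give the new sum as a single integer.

Answer: 168

Derivation:
Old value at index 3: 5
New value at index 3: 32
Delta = 32 - 5 = 27
New sum = old_sum + delta = 141 + (27) = 168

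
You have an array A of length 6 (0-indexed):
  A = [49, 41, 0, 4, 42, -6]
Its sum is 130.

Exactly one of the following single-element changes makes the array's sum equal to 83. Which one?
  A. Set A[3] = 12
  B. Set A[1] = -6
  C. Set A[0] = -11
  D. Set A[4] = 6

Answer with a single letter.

Answer: B

Derivation:
Option A: A[3] 4->12, delta=8, new_sum=130+(8)=138
Option B: A[1] 41->-6, delta=-47, new_sum=130+(-47)=83 <-- matches target
Option C: A[0] 49->-11, delta=-60, new_sum=130+(-60)=70
Option D: A[4] 42->6, delta=-36, new_sum=130+(-36)=94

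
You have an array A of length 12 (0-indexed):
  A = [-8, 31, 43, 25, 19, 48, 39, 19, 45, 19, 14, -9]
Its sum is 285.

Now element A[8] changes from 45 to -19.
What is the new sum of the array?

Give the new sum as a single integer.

Answer: 221

Derivation:
Old value at index 8: 45
New value at index 8: -19
Delta = -19 - 45 = -64
New sum = old_sum + delta = 285 + (-64) = 221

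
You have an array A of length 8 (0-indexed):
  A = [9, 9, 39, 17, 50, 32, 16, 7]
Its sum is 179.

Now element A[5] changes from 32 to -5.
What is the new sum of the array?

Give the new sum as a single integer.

Answer: 142

Derivation:
Old value at index 5: 32
New value at index 5: -5
Delta = -5 - 32 = -37
New sum = old_sum + delta = 179 + (-37) = 142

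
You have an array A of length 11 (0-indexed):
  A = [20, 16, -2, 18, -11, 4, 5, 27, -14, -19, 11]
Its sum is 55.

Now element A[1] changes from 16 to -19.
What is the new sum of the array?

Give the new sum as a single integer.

Answer: 20

Derivation:
Old value at index 1: 16
New value at index 1: -19
Delta = -19 - 16 = -35
New sum = old_sum + delta = 55 + (-35) = 20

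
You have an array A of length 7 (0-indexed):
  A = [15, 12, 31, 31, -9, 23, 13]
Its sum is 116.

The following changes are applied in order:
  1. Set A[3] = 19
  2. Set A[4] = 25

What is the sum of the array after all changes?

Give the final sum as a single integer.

Answer: 138

Derivation:
Initial sum: 116
Change 1: A[3] 31 -> 19, delta = -12, sum = 104
Change 2: A[4] -9 -> 25, delta = 34, sum = 138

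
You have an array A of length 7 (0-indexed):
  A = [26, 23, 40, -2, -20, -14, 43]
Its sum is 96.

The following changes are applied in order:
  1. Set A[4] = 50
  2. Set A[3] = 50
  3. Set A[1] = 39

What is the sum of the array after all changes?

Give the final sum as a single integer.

Answer: 234

Derivation:
Initial sum: 96
Change 1: A[4] -20 -> 50, delta = 70, sum = 166
Change 2: A[3] -2 -> 50, delta = 52, sum = 218
Change 3: A[1] 23 -> 39, delta = 16, sum = 234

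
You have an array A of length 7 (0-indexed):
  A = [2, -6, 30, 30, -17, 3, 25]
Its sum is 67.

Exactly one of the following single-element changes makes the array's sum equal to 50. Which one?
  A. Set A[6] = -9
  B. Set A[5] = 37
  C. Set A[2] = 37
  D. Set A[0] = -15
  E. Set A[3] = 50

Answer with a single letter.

Answer: D

Derivation:
Option A: A[6] 25->-9, delta=-34, new_sum=67+(-34)=33
Option B: A[5] 3->37, delta=34, new_sum=67+(34)=101
Option C: A[2] 30->37, delta=7, new_sum=67+(7)=74
Option D: A[0] 2->-15, delta=-17, new_sum=67+(-17)=50 <-- matches target
Option E: A[3] 30->50, delta=20, new_sum=67+(20)=87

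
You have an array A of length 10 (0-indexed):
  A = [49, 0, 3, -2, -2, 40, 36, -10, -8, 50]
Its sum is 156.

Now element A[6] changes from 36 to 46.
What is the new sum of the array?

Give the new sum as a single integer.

Old value at index 6: 36
New value at index 6: 46
Delta = 46 - 36 = 10
New sum = old_sum + delta = 156 + (10) = 166

Answer: 166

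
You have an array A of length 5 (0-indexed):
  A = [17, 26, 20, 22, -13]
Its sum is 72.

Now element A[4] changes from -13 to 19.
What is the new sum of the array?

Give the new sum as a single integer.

Old value at index 4: -13
New value at index 4: 19
Delta = 19 - -13 = 32
New sum = old_sum + delta = 72 + (32) = 104

Answer: 104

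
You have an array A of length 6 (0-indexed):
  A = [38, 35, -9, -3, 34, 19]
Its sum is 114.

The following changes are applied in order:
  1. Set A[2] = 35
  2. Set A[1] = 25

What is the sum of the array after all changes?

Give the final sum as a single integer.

Answer: 148

Derivation:
Initial sum: 114
Change 1: A[2] -9 -> 35, delta = 44, sum = 158
Change 2: A[1] 35 -> 25, delta = -10, sum = 148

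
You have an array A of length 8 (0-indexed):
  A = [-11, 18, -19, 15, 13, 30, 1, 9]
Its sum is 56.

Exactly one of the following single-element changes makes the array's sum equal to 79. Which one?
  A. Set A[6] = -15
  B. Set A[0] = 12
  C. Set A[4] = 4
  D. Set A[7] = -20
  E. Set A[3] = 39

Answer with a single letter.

Option A: A[6] 1->-15, delta=-16, new_sum=56+(-16)=40
Option B: A[0] -11->12, delta=23, new_sum=56+(23)=79 <-- matches target
Option C: A[4] 13->4, delta=-9, new_sum=56+(-9)=47
Option D: A[7] 9->-20, delta=-29, new_sum=56+(-29)=27
Option E: A[3] 15->39, delta=24, new_sum=56+(24)=80

Answer: B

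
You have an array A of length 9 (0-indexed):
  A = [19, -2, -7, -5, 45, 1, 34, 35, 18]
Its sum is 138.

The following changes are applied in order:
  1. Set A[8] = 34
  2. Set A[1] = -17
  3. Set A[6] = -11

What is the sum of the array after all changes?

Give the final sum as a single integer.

Initial sum: 138
Change 1: A[8] 18 -> 34, delta = 16, sum = 154
Change 2: A[1] -2 -> -17, delta = -15, sum = 139
Change 3: A[6] 34 -> -11, delta = -45, sum = 94

Answer: 94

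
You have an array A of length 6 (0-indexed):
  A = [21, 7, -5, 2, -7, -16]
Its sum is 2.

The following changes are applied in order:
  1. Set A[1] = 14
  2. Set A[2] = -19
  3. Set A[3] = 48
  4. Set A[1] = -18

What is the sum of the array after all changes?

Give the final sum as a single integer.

Answer: 9

Derivation:
Initial sum: 2
Change 1: A[1] 7 -> 14, delta = 7, sum = 9
Change 2: A[2] -5 -> -19, delta = -14, sum = -5
Change 3: A[3] 2 -> 48, delta = 46, sum = 41
Change 4: A[1] 14 -> -18, delta = -32, sum = 9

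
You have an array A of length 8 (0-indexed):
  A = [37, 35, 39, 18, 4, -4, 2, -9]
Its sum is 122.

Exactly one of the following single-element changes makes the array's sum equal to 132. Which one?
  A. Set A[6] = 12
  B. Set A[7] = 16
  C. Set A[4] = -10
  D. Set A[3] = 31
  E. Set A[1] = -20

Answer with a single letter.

Answer: A

Derivation:
Option A: A[6] 2->12, delta=10, new_sum=122+(10)=132 <-- matches target
Option B: A[7] -9->16, delta=25, new_sum=122+(25)=147
Option C: A[4] 4->-10, delta=-14, new_sum=122+(-14)=108
Option D: A[3] 18->31, delta=13, new_sum=122+(13)=135
Option E: A[1] 35->-20, delta=-55, new_sum=122+(-55)=67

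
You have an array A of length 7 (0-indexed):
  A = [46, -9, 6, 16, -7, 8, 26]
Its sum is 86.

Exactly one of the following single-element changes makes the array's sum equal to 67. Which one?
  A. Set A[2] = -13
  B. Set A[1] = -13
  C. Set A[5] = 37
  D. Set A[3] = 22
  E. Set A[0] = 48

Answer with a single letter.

Option A: A[2] 6->-13, delta=-19, new_sum=86+(-19)=67 <-- matches target
Option B: A[1] -9->-13, delta=-4, new_sum=86+(-4)=82
Option C: A[5] 8->37, delta=29, new_sum=86+(29)=115
Option D: A[3] 16->22, delta=6, new_sum=86+(6)=92
Option E: A[0] 46->48, delta=2, new_sum=86+(2)=88

Answer: A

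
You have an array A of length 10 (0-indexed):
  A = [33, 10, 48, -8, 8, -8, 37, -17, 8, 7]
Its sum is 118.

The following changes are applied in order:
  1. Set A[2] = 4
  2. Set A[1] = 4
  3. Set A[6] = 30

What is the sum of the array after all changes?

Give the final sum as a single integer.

Initial sum: 118
Change 1: A[2] 48 -> 4, delta = -44, sum = 74
Change 2: A[1] 10 -> 4, delta = -6, sum = 68
Change 3: A[6] 37 -> 30, delta = -7, sum = 61

Answer: 61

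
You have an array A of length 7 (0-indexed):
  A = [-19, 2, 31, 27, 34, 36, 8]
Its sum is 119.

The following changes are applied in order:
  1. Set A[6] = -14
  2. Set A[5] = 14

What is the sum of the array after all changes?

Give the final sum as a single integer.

Answer: 75

Derivation:
Initial sum: 119
Change 1: A[6] 8 -> -14, delta = -22, sum = 97
Change 2: A[5] 36 -> 14, delta = -22, sum = 75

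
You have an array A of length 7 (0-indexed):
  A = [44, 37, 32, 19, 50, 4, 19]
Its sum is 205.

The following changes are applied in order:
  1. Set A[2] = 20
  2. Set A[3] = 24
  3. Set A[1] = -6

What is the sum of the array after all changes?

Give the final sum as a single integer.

Answer: 155

Derivation:
Initial sum: 205
Change 1: A[2] 32 -> 20, delta = -12, sum = 193
Change 2: A[3] 19 -> 24, delta = 5, sum = 198
Change 3: A[1] 37 -> -6, delta = -43, sum = 155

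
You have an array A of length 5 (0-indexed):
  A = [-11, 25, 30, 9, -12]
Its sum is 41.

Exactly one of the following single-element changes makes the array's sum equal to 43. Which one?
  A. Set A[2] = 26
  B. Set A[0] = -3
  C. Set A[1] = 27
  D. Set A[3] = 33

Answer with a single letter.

Option A: A[2] 30->26, delta=-4, new_sum=41+(-4)=37
Option B: A[0] -11->-3, delta=8, new_sum=41+(8)=49
Option C: A[1] 25->27, delta=2, new_sum=41+(2)=43 <-- matches target
Option D: A[3] 9->33, delta=24, new_sum=41+(24)=65

Answer: C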